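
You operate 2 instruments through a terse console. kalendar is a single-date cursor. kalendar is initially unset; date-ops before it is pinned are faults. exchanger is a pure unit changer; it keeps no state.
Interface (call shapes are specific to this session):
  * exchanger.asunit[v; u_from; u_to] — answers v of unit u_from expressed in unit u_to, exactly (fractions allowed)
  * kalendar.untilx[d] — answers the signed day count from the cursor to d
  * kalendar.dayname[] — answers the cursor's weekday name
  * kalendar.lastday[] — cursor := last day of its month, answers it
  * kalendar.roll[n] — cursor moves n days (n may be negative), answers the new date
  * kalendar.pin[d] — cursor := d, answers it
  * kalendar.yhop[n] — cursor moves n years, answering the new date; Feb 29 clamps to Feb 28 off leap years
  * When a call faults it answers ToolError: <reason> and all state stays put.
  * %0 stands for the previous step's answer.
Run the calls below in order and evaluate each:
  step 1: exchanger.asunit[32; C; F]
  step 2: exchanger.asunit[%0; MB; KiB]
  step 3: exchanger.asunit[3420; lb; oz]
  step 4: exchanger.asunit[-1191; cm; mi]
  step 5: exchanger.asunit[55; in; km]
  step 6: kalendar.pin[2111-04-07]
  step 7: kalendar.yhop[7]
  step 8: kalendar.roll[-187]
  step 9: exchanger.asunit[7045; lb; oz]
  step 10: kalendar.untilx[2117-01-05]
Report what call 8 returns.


Answer: 2117-10-02

Derivation:
==> asunit(v=32, u_from=C, u_to=F)
<== 448/5
==> asunit(v=%0, u_from=MB, u_to=KiB)
<== 87500
==> asunit(v=3420, u_from=lb, u_to=oz)
<== 54720
==> asunit(v=-1191, u_from=cm, u_to=mi)
<== -1985/268224
==> asunit(v=55, u_from=in, u_to=km)
<== 1397/1000000
==> pin(d=2111-04-07)
<== 2111-04-07
==> yhop(n=7)
<== 2118-04-07
==> roll(n=-187)
<== 2117-10-02
==> asunit(v=7045, u_from=lb, u_to=oz)
<== 112720
==> untilx(d=2117-01-05)
<== -270


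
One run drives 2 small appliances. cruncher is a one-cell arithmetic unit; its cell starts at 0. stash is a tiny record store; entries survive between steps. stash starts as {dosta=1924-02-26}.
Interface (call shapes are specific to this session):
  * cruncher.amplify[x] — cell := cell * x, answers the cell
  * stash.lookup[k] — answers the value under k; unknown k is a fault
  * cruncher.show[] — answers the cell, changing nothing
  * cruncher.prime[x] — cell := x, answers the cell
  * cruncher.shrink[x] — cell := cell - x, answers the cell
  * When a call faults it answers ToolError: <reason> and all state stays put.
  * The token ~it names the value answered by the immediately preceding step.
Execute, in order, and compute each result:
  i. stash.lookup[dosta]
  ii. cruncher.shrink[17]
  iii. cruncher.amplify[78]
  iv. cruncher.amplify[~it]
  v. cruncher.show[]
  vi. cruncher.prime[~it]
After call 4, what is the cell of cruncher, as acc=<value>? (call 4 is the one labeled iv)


// 1. stash.lookup(dosta) => 1924-02-26
// 2. cruncher.shrink(17) => -17
// 3. cruncher.amplify(78) => -1326
// 4. cruncher.amplify(~it) => 1758276
// 5. cruncher.show() => 1758276
// 6. cruncher.prime(~it) => 1758276

Answer: acc=1758276


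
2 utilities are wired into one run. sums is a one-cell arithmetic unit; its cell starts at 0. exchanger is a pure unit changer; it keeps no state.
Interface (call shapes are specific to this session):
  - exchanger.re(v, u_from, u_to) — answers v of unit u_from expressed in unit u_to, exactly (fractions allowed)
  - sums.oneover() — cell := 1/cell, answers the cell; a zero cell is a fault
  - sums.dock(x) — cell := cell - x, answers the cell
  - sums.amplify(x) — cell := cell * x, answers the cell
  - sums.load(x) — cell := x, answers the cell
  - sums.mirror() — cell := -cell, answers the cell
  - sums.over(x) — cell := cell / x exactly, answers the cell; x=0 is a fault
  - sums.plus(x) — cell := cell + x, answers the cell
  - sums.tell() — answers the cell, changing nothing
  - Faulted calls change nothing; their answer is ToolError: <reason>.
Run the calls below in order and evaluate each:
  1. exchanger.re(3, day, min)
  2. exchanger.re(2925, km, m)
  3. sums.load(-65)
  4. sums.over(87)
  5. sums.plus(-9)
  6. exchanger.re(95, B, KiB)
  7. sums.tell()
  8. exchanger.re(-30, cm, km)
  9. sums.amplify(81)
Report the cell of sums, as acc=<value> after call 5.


Act: exchanger.re[v='3'; u_from='day'; u_to='min']
Obs: 4320
Act: exchanger.re[v='2925'; u_from='km'; u_to='m']
Obs: 2925000
Act: sums.load[x='-65']
Obs: -65
Act: sums.over[x='87']
Obs: -65/87
Act: sums.plus[x='-9']
Obs: -848/87
Act: exchanger.re[v='95'; u_from='B'; u_to='KiB']
Obs: 95/1024
Act: sums.tell[]
Obs: -848/87
Act: exchanger.re[v='-30'; u_from='cm'; u_to='km']
Obs: -3/10000
Act: sums.amplify[x='81']
Obs: -22896/29

Answer: acc=-848/87


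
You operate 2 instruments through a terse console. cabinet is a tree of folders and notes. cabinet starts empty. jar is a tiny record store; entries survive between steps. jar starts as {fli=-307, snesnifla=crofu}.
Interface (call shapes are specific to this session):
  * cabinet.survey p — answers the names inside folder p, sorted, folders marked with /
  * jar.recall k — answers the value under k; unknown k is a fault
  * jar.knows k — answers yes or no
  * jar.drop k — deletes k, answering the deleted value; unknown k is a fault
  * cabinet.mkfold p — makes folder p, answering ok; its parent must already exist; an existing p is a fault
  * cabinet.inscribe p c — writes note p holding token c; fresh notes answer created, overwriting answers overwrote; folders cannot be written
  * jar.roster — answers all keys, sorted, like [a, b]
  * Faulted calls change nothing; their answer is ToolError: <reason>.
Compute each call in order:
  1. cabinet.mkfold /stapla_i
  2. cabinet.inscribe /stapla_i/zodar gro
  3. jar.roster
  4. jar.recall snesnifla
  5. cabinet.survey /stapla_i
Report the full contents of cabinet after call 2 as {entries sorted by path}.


→ cabinet.mkfold(p: /stapla_i)
← ok
→ cabinet.inscribe(p: /stapla_i/zodar, c: gro)
← created
→ jar.roster()
← [fli, snesnifla]
→ jar.recall(k: snesnifla)
← crofu
→ cabinet.survey(p: /stapla_i)
← [zodar]

Answer: {stapla_i/, stapla_i/zodar=gro}


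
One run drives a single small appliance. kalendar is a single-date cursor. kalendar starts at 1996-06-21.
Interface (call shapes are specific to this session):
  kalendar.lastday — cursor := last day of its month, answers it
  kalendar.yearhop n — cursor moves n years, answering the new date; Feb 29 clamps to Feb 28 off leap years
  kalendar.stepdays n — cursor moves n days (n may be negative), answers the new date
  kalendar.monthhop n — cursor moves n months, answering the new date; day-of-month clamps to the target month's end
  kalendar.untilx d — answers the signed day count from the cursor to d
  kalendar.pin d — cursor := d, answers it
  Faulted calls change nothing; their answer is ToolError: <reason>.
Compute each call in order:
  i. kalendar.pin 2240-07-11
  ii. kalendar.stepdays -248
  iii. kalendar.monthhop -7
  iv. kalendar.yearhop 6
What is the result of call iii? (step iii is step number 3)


·→ kalendar.pin(2240-07-11)
·← 2240-07-11
·→ kalendar.stepdays(-248)
·← 2239-11-06
·→ kalendar.monthhop(-7)
·← 2239-04-06
·→ kalendar.yearhop(6)
·← 2245-04-06

Answer: 2239-04-06


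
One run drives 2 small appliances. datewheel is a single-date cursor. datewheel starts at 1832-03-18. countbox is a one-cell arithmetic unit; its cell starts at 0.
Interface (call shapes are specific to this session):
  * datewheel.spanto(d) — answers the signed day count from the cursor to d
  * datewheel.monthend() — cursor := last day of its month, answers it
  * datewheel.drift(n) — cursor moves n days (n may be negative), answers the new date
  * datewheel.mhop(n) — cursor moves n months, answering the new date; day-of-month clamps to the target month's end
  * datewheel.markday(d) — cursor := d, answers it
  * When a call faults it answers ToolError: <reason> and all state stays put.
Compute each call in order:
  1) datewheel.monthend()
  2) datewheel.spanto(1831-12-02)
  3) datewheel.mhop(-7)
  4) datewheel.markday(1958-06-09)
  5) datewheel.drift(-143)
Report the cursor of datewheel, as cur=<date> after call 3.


Answer: cur=1831-08-31

Derivation:
I call datewheel.monthend: 1832-03-31.
I call datewheel.spanto passing d→1831-12-02, and observe -120.
I use datewheel.mhop passing n→-7, and get 1831-08-31.
Calling datewheel.markday passing d→1958-06-09, and observe 1958-06-09.
Calling datewheel.drift passing n→-143, and get 1958-01-17.


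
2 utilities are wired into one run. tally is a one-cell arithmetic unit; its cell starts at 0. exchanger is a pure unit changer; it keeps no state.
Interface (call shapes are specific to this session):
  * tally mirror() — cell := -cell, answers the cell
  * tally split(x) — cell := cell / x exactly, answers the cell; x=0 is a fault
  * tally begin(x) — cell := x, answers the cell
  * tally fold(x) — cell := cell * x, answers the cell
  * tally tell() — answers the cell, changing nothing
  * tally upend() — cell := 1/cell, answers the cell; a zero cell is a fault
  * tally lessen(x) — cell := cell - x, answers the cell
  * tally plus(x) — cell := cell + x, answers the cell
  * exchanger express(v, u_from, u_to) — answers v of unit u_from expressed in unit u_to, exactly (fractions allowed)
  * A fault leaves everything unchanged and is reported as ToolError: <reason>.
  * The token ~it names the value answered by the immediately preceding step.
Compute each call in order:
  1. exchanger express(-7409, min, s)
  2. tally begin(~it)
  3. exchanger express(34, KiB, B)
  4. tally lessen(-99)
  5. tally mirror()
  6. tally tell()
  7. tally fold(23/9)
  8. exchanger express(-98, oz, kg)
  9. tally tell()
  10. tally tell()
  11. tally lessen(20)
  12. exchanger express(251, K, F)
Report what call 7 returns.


$ exchanger express v='-7409' u_from='min' u_to='s'
= -444540
$ tally begin x='~it'
= -444540
$ exchanger express v='34' u_from='KiB' u_to='B'
= 34816
$ tally lessen x='-99'
= -444441
$ tally mirror
= 444441
$ tally tell
= 444441
$ tally fold x='23/9'
= 3407381/3
$ exchanger express v='-98' u_from='oz' u_to='kg'
= -2222602613/800000000
$ tally tell
= 3407381/3
$ tally tell
= 3407381/3
$ tally lessen x='20'
= 3407321/3
$ exchanger express v='251' u_from='K' u_to='F'
= -787/100

Answer: 3407381/3


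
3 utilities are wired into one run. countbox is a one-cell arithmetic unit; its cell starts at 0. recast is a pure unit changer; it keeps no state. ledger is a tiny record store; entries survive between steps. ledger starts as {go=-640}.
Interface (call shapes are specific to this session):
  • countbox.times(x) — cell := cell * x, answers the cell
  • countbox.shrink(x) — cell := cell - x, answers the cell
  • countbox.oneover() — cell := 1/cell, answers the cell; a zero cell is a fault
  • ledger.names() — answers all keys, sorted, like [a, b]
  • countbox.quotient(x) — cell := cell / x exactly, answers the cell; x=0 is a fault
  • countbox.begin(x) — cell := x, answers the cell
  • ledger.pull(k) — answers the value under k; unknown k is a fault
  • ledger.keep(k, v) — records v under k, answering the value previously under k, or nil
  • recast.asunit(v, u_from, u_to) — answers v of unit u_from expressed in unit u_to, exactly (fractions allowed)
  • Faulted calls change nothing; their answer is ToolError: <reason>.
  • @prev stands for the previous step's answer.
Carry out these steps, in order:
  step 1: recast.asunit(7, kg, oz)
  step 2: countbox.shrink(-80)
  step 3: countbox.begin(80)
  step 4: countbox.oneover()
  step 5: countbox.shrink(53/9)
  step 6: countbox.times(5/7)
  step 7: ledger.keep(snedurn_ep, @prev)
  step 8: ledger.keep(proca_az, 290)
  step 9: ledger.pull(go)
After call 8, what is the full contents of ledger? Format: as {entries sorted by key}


Answer: {go=-640, proca_az=290, snedurn_ep=-4231/1008}

Derivation:
I call asunit with v: 7, u_from: kg, u_to: oz, which returns 1600000000/6479891.
Then shrink with x: -80, and observe 80.
I invoke begin with x: 80, — result: 80.
Calling oneover, → 1/80.
I call shrink with x: 53/9, and observe -4231/720.
Next I call times with x: 5/7, yielding -4231/1008.
Invoking keep with k: snedurn_ep, v: @prev, → nil.
I try keep with k: proca_az, v: 290, — result: nil.
I call pull with k: go: -640.


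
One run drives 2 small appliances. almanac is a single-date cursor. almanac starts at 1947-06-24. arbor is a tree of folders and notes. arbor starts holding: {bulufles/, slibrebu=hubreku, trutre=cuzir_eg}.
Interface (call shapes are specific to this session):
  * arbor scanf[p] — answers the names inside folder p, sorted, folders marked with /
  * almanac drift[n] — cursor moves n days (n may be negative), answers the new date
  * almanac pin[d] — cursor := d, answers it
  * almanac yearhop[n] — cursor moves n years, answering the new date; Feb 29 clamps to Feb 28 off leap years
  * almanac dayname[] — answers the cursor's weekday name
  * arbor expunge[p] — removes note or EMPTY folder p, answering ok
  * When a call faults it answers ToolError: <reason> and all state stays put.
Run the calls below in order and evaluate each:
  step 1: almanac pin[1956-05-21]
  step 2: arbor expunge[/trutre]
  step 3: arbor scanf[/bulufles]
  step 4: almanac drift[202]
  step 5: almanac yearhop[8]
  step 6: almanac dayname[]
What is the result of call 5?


Answer: 1964-12-09

Derivation:
-- 1. almanac pin(d: 1956-05-21) ~> 1956-05-21
-- 2. arbor expunge(p: /trutre) ~> ok
-- 3. arbor scanf(p: /bulufles) ~> []
-- 4. almanac drift(n: 202) ~> 1956-12-09
-- 5. almanac yearhop(n: 8) ~> 1964-12-09
-- 6. almanac dayname() ~> Wednesday


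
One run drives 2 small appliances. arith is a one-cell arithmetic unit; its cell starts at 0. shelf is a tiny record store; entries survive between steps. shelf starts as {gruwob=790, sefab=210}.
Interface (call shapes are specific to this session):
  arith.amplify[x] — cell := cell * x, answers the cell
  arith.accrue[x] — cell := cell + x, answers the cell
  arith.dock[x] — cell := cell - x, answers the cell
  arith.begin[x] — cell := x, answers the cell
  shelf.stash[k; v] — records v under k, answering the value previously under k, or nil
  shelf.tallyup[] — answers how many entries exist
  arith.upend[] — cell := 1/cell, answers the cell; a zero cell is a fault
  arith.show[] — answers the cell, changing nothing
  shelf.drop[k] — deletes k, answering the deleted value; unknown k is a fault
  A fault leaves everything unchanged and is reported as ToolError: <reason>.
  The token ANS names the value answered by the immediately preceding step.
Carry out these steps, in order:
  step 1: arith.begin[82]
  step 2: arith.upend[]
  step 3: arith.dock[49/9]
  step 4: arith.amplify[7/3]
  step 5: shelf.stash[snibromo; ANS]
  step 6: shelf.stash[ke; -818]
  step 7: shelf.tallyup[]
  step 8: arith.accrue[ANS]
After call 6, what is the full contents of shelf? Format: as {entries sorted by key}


Answer: {gruwob=790, ke=-818, sefab=210, snibromo=-28063/2214}

Derivation:
~$ arith.begin x→82
:: 82
~$ arith.upend
:: 1/82
~$ arith.dock x→49/9
:: -4009/738
~$ arith.amplify x→7/3
:: -28063/2214
~$ shelf.stash k→snibromo v→ANS
:: nil
~$ shelf.stash k→ke v→-818
:: nil
~$ shelf.tallyup
:: 4
~$ arith.accrue x→ANS
:: -19207/2214


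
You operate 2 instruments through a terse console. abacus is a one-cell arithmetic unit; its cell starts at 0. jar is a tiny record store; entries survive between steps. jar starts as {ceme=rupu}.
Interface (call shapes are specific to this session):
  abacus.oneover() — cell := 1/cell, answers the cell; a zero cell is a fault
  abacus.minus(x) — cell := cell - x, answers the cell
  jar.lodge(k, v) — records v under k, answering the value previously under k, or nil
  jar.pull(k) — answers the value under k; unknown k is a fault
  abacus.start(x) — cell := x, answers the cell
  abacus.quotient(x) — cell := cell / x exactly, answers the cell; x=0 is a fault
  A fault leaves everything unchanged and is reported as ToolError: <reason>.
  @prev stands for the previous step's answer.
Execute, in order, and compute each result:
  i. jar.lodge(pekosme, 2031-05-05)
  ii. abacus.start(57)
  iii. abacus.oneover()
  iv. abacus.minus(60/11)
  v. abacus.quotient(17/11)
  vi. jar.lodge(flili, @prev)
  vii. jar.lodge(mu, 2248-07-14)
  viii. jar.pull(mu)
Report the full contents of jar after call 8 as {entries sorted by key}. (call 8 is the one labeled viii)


Answer: {ceme=rupu, flili=-3409/969, mu=2248-07-14, pekosme=2031-05-05}

Derivation:
[in] jar.lodge k='pekosme' v='2031-05-05'
:: nil
[in] abacus.start x='57'
:: 57
[in] abacus.oneover
:: 1/57
[in] abacus.minus x='60/11'
:: -3409/627
[in] abacus.quotient x='17/11'
:: -3409/969
[in] jar.lodge k='flili' v='@prev'
:: nil
[in] jar.lodge k='mu' v='2248-07-14'
:: nil
[in] jar.pull k='mu'
:: 2248-07-14


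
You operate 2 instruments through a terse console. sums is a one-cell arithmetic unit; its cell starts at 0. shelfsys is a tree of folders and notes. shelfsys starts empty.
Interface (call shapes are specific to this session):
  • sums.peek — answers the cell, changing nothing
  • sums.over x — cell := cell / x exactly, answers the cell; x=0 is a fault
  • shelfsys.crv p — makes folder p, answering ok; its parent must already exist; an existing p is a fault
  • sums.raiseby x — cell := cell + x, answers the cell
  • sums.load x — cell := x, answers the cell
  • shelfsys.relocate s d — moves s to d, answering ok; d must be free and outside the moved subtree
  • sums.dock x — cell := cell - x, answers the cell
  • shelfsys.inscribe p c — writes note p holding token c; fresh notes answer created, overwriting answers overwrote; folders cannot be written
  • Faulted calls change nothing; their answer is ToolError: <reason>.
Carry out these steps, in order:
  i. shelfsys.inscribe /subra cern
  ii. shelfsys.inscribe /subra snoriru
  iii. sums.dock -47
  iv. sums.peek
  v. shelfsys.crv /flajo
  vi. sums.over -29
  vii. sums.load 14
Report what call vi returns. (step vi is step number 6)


→ shelfsys.inscribe(p='/subra', c='cern')
← created
→ shelfsys.inscribe(p='/subra', c='snoriru')
← overwrote
→ sums.dock(x='-47')
← 47
→ sums.peek()
← 47
→ shelfsys.crv(p='/flajo')
← ok
→ sums.over(x='-29')
← -47/29
→ sums.load(x='14')
← 14

Answer: -47/29


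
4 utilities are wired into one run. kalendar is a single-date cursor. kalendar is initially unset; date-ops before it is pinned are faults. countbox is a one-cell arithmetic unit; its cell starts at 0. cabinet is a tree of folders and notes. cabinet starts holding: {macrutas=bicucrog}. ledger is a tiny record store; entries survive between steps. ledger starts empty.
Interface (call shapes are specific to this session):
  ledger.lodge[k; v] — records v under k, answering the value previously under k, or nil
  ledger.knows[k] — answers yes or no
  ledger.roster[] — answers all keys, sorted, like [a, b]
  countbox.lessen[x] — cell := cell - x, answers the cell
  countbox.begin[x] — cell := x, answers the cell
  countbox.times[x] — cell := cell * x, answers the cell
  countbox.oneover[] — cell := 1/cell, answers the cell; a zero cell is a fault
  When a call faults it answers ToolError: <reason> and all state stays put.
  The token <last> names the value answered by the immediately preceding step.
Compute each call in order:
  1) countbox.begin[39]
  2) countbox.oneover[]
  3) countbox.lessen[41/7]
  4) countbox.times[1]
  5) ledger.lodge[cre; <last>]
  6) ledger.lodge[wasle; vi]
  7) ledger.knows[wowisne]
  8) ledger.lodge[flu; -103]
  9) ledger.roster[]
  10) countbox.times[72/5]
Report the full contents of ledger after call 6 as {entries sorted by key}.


Answer: {cre=-1592/273, wasle=vi}

Derivation:
-> begin(x→39)
<- 39
-> oneover()
<- 1/39
-> lessen(x→41/7)
<- -1592/273
-> times(x→1)
<- -1592/273
-> lodge(k→cre, v→<last>)
<- nil
-> lodge(k→wasle, v→vi)
<- nil
-> knows(k→wowisne)
<- no
-> lodge(k→flu, v→-103)
<- nil
-> roster()
<- [cre, flu, wasle]
-> times(x→72/5)
<- -38208/455


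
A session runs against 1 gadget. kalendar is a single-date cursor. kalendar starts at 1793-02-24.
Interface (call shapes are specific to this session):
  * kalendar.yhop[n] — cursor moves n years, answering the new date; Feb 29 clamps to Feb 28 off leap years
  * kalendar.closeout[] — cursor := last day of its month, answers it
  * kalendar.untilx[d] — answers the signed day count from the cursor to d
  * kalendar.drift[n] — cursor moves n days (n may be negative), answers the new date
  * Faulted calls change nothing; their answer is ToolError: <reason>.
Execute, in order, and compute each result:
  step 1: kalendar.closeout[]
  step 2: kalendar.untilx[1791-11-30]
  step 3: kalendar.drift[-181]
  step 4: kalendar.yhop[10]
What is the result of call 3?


~$ kalendar.closeout
[out] 1793-02-28
~$ kalendar.untilx d='1791-11-30'
[out] -456
~$ kalendar.drift n='-181'
[out] 1792-08-31
~$ kalendar.yhop n='10'
[out] 1802-08-31

Answer: 1792-08-31


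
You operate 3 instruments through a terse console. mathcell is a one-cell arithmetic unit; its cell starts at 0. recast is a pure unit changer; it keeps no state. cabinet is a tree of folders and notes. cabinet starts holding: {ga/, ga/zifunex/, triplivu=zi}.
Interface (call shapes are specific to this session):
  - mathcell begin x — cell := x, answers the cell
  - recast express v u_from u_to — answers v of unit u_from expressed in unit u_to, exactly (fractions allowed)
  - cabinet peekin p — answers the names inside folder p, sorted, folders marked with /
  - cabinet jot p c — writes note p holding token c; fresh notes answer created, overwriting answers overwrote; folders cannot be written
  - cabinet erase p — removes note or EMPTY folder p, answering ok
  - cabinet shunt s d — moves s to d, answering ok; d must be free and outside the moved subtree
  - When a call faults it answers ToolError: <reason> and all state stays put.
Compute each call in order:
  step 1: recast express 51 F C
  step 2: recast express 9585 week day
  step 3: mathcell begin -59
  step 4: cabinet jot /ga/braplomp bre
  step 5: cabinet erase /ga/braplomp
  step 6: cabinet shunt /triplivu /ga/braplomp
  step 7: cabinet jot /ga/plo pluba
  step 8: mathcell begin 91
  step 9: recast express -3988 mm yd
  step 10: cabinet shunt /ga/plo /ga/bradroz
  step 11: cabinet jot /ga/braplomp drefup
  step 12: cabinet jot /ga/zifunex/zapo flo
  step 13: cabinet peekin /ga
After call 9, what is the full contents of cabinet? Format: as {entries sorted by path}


Answer: {ga/, ga/braplomp=zi, ga/plo=pluba, ga/zifunex/}

Derivation:
I use recast express with v='51', u_from='F', u_to='C': 95/9.
Invoking recast express with v='9585', u_from='week', u_to='day', and get 67095.
I run mathcell begin with x='-59', and see -59.
I use cabinet jot with p='/ga/braplomp', c='bre', — result: created.
Then cabinet erase with p='/ga/braplomp', → ok.
Invoking cabinet shunt with s='/triplivu', d='/ga/braplomp', which returns ok.
I use cabinet jot with p='/ga/plo', c='pluba', and observe created.
Invoking mathcell begin with x='91', — result: 91.
Now I run recast express with v='-3988', u_from='mm', u_to='yd', — result: -4985/1143.
I try cabinet shunt with s='/ga/plo', d='/ga/bradroz', → ok.
I use cabinet jot with p='/ga/braplomp', c='drefup', yielding overwrote.
Next I call cabinet jot with p='/ga/zifunex/zapo', c='flo', and see created.
Then cabinet peekin with p='/ga', — result: [bradroz, braplomp, zifunex/].


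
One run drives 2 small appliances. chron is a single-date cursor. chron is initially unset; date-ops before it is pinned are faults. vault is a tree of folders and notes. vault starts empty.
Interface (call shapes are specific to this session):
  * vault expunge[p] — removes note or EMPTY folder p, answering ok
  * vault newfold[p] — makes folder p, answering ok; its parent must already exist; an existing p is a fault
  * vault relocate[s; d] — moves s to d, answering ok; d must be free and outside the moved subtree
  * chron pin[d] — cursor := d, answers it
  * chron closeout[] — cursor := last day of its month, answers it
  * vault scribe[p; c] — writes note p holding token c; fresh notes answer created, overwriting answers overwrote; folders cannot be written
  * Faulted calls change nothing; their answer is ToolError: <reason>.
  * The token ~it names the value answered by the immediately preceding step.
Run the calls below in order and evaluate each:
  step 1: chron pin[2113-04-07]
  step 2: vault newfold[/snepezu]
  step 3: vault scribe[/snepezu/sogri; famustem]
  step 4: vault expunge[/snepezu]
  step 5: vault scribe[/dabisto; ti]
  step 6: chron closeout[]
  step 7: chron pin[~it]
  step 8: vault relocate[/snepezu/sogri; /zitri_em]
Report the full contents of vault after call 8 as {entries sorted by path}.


Answer: {dabisto=ti, snepezu/, zitri_em=famustem}

Derivation:
Do: chron pin[d: 2113-04-07]
See: 2113-04-07
Do: vault newfold[p: /snepezu]
See: ok
Do: vault scribe[p: /snepezu/sogri; c: famustem]
See: created
Do: vault expunge[p: /snepezu]
See: ToolError: not empty
Do: vault scribe[p: /dabisto; c: ti]
See: created
Do: chron closeout[]
See: 2113-04-30
Do: chron pin[d: ~it]
See: 2113-04-30
Do: vault relocate[s: /snepezu/sogri; d: /zitri_em]
See: ok


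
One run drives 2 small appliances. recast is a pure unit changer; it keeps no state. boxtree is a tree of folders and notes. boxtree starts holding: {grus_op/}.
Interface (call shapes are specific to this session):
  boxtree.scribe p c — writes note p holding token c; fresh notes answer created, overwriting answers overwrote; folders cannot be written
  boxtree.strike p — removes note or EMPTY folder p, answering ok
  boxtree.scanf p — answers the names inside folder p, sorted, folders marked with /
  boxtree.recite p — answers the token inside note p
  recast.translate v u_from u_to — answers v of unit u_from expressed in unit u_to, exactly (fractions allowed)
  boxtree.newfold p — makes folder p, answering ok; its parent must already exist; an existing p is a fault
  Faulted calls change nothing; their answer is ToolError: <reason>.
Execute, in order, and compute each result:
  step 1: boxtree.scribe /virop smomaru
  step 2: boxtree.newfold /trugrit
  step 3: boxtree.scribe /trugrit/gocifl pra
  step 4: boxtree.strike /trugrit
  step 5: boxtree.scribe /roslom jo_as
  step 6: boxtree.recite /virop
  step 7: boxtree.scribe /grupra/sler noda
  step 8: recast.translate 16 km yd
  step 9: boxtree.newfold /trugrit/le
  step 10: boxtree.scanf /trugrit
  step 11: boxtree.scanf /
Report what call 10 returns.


~$ boxtree.scribe p: /virop c: smomaru
= created
~$ boxtree.newfold p: /trugrit
= ok
~$ boxtree.scribe p: /trugrit/gocifl c: pra
= created
~$ boxtree.strike p: /trugrit
= ToolError: not empty
~$ boxtree.scribe p: /roslom c: jo_as
= created
~$ boxtree.recite p: /virop
= smomaru
~$ boxtree.scribe p: /grupra/sler c: noda
= ToolError: no parent
~$ recast.translate v: 16 u_from: km u_to: yd
= 20000000/1143
~$ boxtree.newfold p: /trugrit/le
= ok
~$ boxtree.scanf p: /trugrit
= [gocifl, le/]
~$ boxtree.scanf p: /
= [grus_op/, roslom, trugrit/, virop]

Answer: [gocifl, le/]


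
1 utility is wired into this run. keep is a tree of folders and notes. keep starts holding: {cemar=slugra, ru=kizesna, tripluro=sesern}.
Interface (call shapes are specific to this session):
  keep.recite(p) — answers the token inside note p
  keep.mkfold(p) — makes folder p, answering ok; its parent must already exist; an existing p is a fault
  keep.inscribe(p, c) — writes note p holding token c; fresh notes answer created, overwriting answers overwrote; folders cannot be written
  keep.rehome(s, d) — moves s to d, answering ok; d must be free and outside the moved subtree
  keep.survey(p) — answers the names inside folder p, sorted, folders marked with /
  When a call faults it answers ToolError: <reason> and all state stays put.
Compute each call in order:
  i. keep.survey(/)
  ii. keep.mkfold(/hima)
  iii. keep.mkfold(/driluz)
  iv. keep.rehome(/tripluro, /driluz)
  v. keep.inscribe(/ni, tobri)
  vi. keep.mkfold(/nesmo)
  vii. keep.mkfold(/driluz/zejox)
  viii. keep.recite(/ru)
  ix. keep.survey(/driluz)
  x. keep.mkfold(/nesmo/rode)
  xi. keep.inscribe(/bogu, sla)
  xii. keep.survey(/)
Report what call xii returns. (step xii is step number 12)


# 1. survey(/) : [cemar, ru, tripluro]
# 2. mkfold(/hima) : ok
# 3. mkfold(/driluz) : ok
# 4. rehome(/tripluro, /driluz) : ToolError: exists
# 5. inscribe(/ni, tobri) : created
# 6. mkfold(/nesmo) : ok
# 7. mkfold(/driluz/zejox) : ok
# 8. recite(/ru) : kizesna
# 9. survey(/driluz) : [zejox/]
# 10. mkfold(/nesmo/rode) : ok
# 11. inscribe(/bogu, sla) : created
# 12. survey(/) : [bogu, cemar, driluz/, hima/, nesmo/, ni, ru, tripluro]

Answer: [bogu, cemar, driluz/, hima/, nesmo/, ni, ru, tripluro]


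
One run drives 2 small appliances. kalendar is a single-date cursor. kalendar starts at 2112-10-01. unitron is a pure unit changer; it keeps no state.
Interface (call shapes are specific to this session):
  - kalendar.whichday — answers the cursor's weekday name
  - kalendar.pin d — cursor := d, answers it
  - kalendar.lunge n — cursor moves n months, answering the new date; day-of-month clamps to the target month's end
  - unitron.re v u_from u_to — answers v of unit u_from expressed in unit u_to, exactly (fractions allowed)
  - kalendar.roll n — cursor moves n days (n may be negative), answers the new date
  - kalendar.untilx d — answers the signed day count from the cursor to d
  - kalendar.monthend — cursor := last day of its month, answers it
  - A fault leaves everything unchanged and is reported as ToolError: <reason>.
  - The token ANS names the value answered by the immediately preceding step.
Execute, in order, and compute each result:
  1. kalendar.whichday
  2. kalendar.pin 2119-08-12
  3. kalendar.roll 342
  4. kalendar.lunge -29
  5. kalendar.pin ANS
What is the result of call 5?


Answer: 2118-02-19

Derivation:
>> kalendar.whichday()
<< Saturday
>> kalendar.pin(d='2119-08-12')
<< 2119-08-12
>> kalendar.roll(n='342')
<< 2120-07-19
>> kalendar.lunge(n='-29')
<< 2118-02-19
>> kalendar.pin(d='ANS')
<< 2118-02-19


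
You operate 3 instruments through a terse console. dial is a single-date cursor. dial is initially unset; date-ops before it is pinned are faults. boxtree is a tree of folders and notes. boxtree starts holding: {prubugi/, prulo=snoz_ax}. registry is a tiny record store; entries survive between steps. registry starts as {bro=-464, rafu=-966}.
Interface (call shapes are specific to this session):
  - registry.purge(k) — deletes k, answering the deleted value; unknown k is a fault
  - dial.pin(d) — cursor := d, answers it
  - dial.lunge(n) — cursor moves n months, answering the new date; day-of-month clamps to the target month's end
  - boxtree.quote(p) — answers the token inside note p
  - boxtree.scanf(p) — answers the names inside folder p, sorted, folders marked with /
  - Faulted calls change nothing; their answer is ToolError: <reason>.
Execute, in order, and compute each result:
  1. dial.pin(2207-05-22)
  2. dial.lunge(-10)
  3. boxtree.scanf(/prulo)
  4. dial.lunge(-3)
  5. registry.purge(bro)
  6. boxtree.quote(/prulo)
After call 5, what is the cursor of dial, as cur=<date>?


# pin(d: 2207-05-22) => 2207-05-22
# lunge(n: -10) => 2206-07-22
# scanf(p: /prulo) => ToolError: not a directory
# lunge(n: -3) => 2206-04-22
# purge(k: bro) => -464
# quote(p: /prulo) => snoz_ax

Answer: cur=2206-04-22


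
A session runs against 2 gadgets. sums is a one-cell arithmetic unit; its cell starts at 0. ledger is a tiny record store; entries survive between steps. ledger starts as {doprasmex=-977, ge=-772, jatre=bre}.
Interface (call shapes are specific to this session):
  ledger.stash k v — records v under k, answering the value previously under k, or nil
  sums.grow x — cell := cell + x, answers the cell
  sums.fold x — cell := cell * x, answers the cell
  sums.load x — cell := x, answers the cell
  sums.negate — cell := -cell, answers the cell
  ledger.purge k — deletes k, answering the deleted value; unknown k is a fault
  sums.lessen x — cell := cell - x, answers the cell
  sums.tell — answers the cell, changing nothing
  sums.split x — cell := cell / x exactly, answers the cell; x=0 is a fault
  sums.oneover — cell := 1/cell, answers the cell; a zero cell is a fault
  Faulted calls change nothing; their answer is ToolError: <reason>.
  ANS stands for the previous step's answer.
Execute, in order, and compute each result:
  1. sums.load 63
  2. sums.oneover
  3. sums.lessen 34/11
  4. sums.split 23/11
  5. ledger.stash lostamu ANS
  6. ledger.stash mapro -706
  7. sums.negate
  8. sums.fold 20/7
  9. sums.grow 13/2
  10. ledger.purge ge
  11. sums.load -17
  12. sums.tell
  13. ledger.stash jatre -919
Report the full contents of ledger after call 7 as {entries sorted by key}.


Act: load[x=63]
Obs: 63
Act: oneover[]
Obs: 1/63
Act: lessen[x=34/11]
Obs: -2131/693
Act: split[x=23/11]
Obs: -2131/1449
Act: stash[k=lostamu; v=ANS]
Obs: nil
Act: stash[k=mapro; v=-706]
Obs: nil
Act: negate[]
Obs: 2131/1449
Act: fold[x=20/7]
Obs: 42620/10143
Act: grow[x=13/2]
Obs: 217099/20286
Act: purge[k=ge]
Obs: -772
Act: load[x=-17]
Obs: -17
Act: tell[]
Obs: -17
Act: stash[k=jatre; v=-919]
Obs: bre

Answer: {doprasmex=-977, ge=-772, jatre=bre, lostamu=-2131/1449, mapro=-706}


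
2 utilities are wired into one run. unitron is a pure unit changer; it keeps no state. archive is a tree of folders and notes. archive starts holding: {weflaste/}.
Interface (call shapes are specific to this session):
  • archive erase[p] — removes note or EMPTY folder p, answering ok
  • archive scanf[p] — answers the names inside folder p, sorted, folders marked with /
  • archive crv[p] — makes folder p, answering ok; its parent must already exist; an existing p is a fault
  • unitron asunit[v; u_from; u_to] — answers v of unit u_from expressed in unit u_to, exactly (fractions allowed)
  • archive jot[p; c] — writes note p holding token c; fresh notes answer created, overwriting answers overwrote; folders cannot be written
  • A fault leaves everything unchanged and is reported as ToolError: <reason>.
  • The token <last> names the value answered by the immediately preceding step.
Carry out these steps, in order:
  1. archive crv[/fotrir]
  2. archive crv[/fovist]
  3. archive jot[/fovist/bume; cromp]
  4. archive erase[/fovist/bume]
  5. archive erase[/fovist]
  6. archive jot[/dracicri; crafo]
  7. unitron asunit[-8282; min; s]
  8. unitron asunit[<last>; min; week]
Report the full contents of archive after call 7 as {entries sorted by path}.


Answer: {dracicri=crafo, fotrir/, weflaste/}

Derivation:
Using archive crv(p=/fotrir), — result: ok.
I call archive crv(p=/fovist), yielding ok.
I try archive jot(p=/fovist/bume, c=cromp), → created.
Then archive erase(p=/fovist/bume), yielding ok.
I run archive erase(p=/fovist), giving ok.
I run archive jot(p=/dracicri, c=crafo), — result: created.
Using unitron asunit(v=-8282, u_from=min, u_to=s), yielding -496920.
Then unitron asunit(v=<last>, u_from=min, u_to=week), and see -4141/84.


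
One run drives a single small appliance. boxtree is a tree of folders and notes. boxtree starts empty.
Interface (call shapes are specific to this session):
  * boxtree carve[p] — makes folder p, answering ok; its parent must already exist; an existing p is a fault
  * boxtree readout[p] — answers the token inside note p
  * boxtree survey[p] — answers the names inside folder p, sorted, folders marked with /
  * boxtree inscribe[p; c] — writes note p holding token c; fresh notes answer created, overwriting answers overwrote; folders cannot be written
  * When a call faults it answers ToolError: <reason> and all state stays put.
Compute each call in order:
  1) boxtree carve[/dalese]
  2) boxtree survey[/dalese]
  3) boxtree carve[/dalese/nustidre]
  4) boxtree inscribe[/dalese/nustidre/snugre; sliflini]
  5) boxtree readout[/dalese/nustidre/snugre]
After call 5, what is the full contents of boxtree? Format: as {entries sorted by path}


Answer: {dalese/, dalese/nustidre/, dalese/nustidre/snugre=sliflini}

Derivation:
>> boxtree carve(/dalese)
<< ok
>> boxtree survey(/dalese)
<< []
>> boxtree carve(/dalese/nustidre)
<< ok
>> boxtree inscribe(/dalese/nustidre/snugre, sliflini)
<< created
>> boxtree readout(/dalese/nustidre/snugre)
<< sliflini


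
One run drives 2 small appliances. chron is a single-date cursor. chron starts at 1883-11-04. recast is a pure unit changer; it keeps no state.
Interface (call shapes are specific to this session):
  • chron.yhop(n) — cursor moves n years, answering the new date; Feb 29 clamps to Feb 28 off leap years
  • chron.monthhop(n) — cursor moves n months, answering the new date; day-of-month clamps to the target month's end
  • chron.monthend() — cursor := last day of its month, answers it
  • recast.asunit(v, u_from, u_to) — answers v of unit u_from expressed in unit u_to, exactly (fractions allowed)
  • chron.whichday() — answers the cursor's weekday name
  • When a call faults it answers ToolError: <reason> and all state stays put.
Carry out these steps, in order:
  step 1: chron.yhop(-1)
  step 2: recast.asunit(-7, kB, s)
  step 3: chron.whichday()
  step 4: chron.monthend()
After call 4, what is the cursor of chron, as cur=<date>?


Step: yhop[n→-1]
Result: 1882-11-04
Step: asunit[v→-7; u_from→kB; u_to→s]
Result: ToolError: incompatible units
Step: whichday[]
Result: Saturday
Step: monthend[]
Result: 1882-11-30

Answer: cur=1882-11-30


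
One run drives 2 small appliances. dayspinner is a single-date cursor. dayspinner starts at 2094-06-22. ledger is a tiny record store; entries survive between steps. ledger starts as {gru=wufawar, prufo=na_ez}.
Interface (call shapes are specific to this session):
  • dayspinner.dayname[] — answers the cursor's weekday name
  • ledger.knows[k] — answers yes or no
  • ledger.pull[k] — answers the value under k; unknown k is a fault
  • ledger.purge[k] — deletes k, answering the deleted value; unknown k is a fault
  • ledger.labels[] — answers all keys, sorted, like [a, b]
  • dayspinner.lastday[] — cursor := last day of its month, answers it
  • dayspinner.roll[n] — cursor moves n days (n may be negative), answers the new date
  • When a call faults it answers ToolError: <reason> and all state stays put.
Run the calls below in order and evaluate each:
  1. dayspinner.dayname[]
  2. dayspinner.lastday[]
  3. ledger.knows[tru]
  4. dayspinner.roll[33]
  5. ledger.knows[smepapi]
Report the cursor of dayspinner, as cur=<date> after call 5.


Answer: cur=2094-08-02

Derivation:
CALL dayspinner.dayname[]
RET  Tuesday
CALL dayspinner.lastday[]
RET  2094-06-30
CALL ledger.knows[k=tru]
RET  no
CALL dayspinner.roll[n=33]
RET  2094-08-02
CALL ledger.knows[k=smepapi]
RET  no


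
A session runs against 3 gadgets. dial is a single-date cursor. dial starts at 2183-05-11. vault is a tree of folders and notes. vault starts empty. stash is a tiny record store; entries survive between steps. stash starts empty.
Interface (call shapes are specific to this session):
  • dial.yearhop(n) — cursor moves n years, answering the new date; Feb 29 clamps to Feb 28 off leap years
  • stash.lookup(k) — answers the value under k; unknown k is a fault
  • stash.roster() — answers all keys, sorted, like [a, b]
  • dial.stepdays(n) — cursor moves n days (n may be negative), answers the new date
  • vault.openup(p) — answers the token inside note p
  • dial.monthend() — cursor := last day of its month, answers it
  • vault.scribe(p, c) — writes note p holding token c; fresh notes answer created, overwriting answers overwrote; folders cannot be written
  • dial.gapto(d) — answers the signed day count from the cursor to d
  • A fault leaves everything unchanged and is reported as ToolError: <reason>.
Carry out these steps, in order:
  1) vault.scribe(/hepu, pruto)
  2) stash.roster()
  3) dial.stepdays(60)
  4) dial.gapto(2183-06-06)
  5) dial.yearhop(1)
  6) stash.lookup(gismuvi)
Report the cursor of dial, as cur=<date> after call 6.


Act: scribe[/hepu; pruto]
Obs: created
Act: roster[]
Obs: []
Act: stepdays[60]
Obs: 2183-07-10
Act: gapto[2183-06-06]
Obs: -34
Act: yearhop[1]
Obs: 2184-07-10
Act: lookup[gismuvi]
Obs: ToolError: no such key gismuvi

Answer: cur=2184-07-10
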